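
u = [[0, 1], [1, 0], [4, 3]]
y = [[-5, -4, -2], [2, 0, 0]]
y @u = [[-12, -11], [0, 2]]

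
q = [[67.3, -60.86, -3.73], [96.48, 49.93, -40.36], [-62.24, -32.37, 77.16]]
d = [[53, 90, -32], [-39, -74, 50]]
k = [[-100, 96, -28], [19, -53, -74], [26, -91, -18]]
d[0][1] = 90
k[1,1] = -53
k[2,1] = -91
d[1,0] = -39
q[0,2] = -3.73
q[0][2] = -3.73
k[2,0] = 26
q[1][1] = 49.93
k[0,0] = -100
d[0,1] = 90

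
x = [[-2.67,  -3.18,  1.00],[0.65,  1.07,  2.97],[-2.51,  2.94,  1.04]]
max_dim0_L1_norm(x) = 7.19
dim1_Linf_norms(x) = [3.18, 2.97, 2.94]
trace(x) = -0.56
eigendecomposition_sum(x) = [[(-1.4+0.97j), (-1.28-0.91j), (0.76+1.04j)], [(0.55+0.79j), (-0.51+0.73j), 0.59-0.43j], [-1.00-0.69j, 0.28-1.08j, (-0.5+0.77j)]] + [[-1.40-0.97j, (-1.28+0.91j), 0.76-1.04j], [(0.55-0.79j), (-0.51-0.73j), 0.59+0.43j], [(-1+0.69j), 0.28+1.08j, -0.50-0.77j]] + [[(0.13+0j), (-0.62+0j), (-0.53+0j)], [-0.45-0.00j, (2.09-0j), (1.79-0j)], [-0.51-0.00j, (2.39-0j), (2.04-0j)]]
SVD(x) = [[-0.69, 0.72, 0.11], [0.4, 0.25, 0.88], [0.6, 0.65, -0.46]] @ diag([4.575495663744073, 4.0040819502623135, 2.772556070964609]) @ [[0.13,0.96,0.25],  [-0.84,-0.03,0.53],  [0.52,-0.28,0.81]]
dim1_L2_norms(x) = [4.27, 3.22, 4.0]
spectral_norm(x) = 4.58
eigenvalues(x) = [(-2.41+2.47j), (-2.41-2.47j), (4.27+0j)]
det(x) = 50.80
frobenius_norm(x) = 6.68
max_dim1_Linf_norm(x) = 3.18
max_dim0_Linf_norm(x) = 3.18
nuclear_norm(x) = 11.35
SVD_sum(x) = [[-0.40,-3.01,-0.79], [0.23,1.78,0.46], [0.35,2.65,0.69]] + [[-2.43, -0.08, 1.54], [-0.85, -0.03, 0.54], [-2.19, -0.07, 1.39]] + [[0.16, -0.08, 0.25], [1.27, -0.68, 1.97], [-0.67, 0.36, -1.04]]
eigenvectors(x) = [[0.74+0.00j, 0.74-0.00j, (-0.19+0j)], [(-0-0.42j), (-0+0.42j), (0.65+0j)], [(0.19+0.49j), (0.19-0.49j), (0.74+0j)]]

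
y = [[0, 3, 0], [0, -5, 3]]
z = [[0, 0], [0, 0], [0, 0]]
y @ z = [[0, 0], [0, 0]]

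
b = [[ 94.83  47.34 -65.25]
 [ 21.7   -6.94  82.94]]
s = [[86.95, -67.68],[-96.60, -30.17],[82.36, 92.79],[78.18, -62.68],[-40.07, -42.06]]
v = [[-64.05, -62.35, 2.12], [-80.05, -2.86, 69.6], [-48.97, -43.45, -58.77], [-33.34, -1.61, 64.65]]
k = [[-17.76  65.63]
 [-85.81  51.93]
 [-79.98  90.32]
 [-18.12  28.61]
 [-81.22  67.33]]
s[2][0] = 82.36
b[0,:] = [94.83, 47.34, -65.25]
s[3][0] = 78.18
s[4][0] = -40.07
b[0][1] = 47.34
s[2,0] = 82.36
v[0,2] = 2.12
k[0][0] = -17.76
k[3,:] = [-18.12, 28.61]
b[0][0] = 94.83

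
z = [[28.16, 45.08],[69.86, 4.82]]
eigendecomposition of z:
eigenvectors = [[0.70, -0.55], [0.71, 0.84]]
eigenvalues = [73.81, -40.83]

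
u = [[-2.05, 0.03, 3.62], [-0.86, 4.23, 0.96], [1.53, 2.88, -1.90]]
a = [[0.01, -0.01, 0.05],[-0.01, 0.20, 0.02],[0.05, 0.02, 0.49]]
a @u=[[0.06,0.10,-0.07], [-0.12,0.9,0.12], [0.63,1.50,-0.73]]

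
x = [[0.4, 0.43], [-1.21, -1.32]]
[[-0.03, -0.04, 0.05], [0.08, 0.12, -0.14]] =x@ [[-0.12, -0.2, 0.2],[0.05, 0.09, -0.08]]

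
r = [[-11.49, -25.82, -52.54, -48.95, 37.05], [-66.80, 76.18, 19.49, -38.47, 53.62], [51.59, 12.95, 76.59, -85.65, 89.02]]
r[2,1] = 12.95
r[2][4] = 89.02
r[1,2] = 19.49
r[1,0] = -66.8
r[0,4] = 37.05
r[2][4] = 89.02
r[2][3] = -85.65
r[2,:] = [51.59, 12.95, 76.59, -85.65, 89.02]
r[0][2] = -52.54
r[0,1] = -25.82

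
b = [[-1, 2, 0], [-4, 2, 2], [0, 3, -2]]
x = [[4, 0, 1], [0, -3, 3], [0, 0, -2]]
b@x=[[-4, -6, 5], [-16, -6, -2], [0, -9, 13]]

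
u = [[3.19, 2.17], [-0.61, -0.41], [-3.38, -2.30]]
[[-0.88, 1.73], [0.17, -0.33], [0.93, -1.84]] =u @[[-0.05, 0.36], [-0.33, 0.27]]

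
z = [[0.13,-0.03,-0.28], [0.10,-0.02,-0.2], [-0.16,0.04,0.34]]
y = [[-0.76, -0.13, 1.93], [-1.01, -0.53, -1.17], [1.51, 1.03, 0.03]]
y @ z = [[-0.42, 0.10, 0.9], [0.00, -0.01, -0.01], [0.29, -0.06, -0.62]]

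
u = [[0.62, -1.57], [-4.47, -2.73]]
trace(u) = -2.11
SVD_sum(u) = [[-0.27, -0.17], [-4.42, -2.82]] + [[0.89, -1.40], [-0.05, 0.09]]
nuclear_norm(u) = 6.91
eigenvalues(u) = [2.08, -4.19]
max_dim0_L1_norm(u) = 5.09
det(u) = -8.71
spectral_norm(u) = 5.25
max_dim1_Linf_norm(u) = 4.47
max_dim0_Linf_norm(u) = 4.47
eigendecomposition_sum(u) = [[1.60,-0.52],  [-1.48,0.48]] + [[-0.98, -1.05], [-2.99, -3.21]]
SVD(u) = [[0.06, 1.0], [1.0, -0.06]] @ diag([5.246596238260625, 1.6602192363267783]) @ [[-0.84, -0.54],[0.54, -0.84]]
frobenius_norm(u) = 5.50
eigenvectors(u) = [[0.73, 0.31], [-0.68, 0.95]]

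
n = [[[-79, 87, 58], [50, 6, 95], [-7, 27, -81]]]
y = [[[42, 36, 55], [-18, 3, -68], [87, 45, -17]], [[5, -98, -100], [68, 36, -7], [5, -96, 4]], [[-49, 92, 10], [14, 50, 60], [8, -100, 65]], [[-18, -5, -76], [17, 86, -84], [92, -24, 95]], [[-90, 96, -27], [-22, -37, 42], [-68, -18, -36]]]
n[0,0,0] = -79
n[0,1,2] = 95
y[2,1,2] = 60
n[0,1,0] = 50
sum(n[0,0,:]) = 66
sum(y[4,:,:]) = -160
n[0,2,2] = -81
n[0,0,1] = 87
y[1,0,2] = -100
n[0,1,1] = 6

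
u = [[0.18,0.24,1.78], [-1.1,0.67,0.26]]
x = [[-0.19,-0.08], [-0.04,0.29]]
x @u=[[0.05, -0.1, -0.36], [-0.33, 0.18, 0.00]]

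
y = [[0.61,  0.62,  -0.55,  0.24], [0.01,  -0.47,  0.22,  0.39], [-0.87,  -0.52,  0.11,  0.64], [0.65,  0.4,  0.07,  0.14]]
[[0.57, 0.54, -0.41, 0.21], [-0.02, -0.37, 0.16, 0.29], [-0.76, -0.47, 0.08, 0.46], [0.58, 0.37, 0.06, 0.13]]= y@ [[0.85, 0.07, 0.00, 0.02], [0.07, 0.81, 0.01, 0.02], [0.00, 0.01, 0.75, -0.0], [0.02, 0.02, -0.0, 0.77]]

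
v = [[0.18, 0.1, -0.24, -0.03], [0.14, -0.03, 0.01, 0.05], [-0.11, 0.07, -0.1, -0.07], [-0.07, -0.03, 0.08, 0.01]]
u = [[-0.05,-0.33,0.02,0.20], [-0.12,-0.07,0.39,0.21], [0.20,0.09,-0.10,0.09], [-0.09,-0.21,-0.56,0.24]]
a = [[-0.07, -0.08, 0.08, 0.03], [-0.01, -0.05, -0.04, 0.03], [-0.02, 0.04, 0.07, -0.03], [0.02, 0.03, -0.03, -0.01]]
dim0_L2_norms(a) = [0.08, 0.11, 0.12, 0.05]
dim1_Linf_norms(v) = [0.24, 0.14, 0.11, 0.08]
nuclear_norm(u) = 1.61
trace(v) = 0.06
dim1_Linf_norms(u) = [0.33, 0.39, 0.2, 0.56]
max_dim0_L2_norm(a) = 0.12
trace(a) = -0.06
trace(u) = 0.02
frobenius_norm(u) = 0.93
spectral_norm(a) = 0.15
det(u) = -0.01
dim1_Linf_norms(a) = [0.08, 0.05, 0.07, 0.03]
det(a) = -0.00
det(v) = 0.00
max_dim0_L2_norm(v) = 0.27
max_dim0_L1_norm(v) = 0.5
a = v @ u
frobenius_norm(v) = 0.41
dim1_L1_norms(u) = [0.6, 0.79, 0.48, 1.1]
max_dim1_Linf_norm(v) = 0.24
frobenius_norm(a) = 0.18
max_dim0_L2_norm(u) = 0.69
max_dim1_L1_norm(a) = 0.26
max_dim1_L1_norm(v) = 0.55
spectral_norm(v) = 0.34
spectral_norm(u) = 0.72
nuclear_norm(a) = 0.27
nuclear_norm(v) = 0.57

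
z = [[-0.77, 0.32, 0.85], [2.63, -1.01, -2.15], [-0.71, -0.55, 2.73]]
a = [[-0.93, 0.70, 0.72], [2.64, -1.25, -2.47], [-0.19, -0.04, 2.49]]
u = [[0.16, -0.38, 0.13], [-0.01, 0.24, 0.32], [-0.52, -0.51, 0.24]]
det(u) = 0.11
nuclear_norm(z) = 6.19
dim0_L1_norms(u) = [0.69, 1.13, 0.69]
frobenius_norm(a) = 4.77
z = u + a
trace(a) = 0.31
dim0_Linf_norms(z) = [2.63, 1.01, 2.73]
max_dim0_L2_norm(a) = 3.58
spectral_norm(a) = 4.46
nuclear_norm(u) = 1.56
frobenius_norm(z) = 4.72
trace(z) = 0.95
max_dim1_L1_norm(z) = 5.79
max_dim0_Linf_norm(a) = 2.64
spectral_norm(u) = 0.80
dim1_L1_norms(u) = [0.67, 0.57, 1.27]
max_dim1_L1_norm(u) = 1.27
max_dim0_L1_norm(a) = 5.68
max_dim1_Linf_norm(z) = 2.73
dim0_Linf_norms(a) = [2.64, 1.25, 2.49]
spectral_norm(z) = 4.39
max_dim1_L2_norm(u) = 0.77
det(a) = -1.53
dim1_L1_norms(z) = [1.94, 5.79, 3.99]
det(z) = -0.61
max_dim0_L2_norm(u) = 0.68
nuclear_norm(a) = 6.34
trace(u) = 0.64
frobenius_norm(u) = 0.97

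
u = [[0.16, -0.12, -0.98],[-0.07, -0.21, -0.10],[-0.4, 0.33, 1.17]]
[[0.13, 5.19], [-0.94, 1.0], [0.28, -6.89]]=u @ [[1.61,0.86], [4.11,-2.76], [-0.37,-4.82]]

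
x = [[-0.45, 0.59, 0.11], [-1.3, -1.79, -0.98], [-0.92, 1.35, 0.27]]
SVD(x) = [[0.17, 0.38, -0.91], [-0.9, 0.43, 0.02], [0.40, 0.82, 0.42]] @ diag([2.5728380913457514, 1.593579008828508, 0.0031777887755860446]) @ [[0.28, 0.88, 0.39], [-0.93, 0.35, -0.10], [0.22, 0.34, -0.91]]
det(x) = -0.01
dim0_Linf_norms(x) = [1.3, 1.79, 0.98]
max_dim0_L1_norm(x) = 3.73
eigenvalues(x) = [(-0.98+1.19j), (-0.98-1.19j), (-0.01+0j)]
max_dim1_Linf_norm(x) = 1.79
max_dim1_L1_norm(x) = 4.07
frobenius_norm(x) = 3.03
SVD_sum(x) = [[0.12,0.38,0.17], [-0.66,-2.03,-0.91], [0.29,0.90,0.40]] + [[-0.57, 0.21, -0.06], [-0.64, 0.24, -0.07], [-1.21, 0.45, -0.13]] + [[-0.0, -0.0, 0.0],  [0.00, 0.00, -0.0],  [0.0, 0.00, -0.00]]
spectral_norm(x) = 2.57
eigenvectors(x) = [[-0.16-0.24j, -0.16+0.24j, -0.22+0.00j], [(0.7+0j), 0.70-0.00j, (-0.34+0j)], [-0.37-0.53j, -0.37+0.53j, 0.91+0.00j]]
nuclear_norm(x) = 4.17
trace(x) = -1.97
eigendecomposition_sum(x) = [[(-0.22+0.46j), 0.29+0.25j, (0.05+0.21j)], [(-0.65-1.07j), -0.90+0.27j, (-0.49-0.16j)], [(-0.46+1.05j), 0.68+0.53j, 0.14+0.45j]] + [[-0.22-0.46j, 0.29-0.25j, 0.05-0.21j],  [(-0.65+1.07j), (-0.9-0.27j), (-0.49+0.16j)],  [-0.46-1.05j, 0.68-0.53j, (0.14-0.45j)]] + [[-0.00-0.00j, 0.00+0.00j, -0j],  [(-0-0j), 0j, -0j],  [(0.01+0j), (-0-0j), (-0+0j)]]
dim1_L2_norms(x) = [0.75, 2.42, 1.66]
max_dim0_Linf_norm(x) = 1.79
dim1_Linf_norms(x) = [0.59, 1.79, 1.35]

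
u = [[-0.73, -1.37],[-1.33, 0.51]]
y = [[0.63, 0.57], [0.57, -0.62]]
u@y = [[-1.24, 0.43], [-0.55, -1.07]]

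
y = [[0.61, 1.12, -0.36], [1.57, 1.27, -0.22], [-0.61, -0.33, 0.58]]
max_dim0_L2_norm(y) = 1.79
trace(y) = 2.46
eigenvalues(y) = [2.44, -0.47, 0.49]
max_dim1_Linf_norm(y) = 1.57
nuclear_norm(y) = 3.44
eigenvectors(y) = [[0.54, 0.74, -0.02], [0.78, -0.64, 0.31], [-0.31, 0.23, 0.95]]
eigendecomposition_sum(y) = [[0.91, 0.95, -0.29], [1.31, 1.37, -0.42], [-0.53, -0.55, 0.17]] + [[-0.30, 0.18, -0.06], [0.26, -0.15, 0.06], [-0.09, 0.06, -0.02]] + [[-0.0, -0.0, -0.01], [0.0, 0.05, 0.14], [0.01, 0.17, 0.43]]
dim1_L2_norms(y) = [1.33, 2.03, 0.9]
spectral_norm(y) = 2.50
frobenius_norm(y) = 2.59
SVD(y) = [[-0.51, 0.01, -0.86], [-0.80, 0.35, 0.48], [0.31, 0.94, -0.17]] @ diag([2.50071781229131, 0.4854686539475657, 0.4587271621817277]) @ [[-0.7, -0.68, 0.22], [-0.02, 0.32, 0.95], [0.71, -0.66, 0.24]]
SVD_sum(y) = [[0.89, 0.86, -0.27], [1.42, 1.36, -0.43], [-0.55, -0.53, 0.17]] + [[-0.00, 0.00, 0.01], [-0.0, 0.05, 0.16], [-0.01, 0.14, 0.43]] + [[-0.28, 0.26, -0.09], [0.16, -0.15, 0.05], [-0.05, 0.05, -0.02]]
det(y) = -0.56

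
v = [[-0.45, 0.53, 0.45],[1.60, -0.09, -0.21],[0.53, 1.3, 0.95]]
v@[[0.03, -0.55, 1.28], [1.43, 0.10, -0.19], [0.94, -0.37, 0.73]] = [[1.17, 0.13, -0.35], [-0.28, -0.81, 1.91], [2.77, -0.51, 1.12]]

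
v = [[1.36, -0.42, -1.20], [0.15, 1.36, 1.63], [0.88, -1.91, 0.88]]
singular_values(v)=[2.7, 2.07, 1.27]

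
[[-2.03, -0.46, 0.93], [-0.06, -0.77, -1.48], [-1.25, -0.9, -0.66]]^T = [[-2.03, -0.06, -1.25], [-0.46, -0.77, -0.90], [0.93, -1.48, -0.66]]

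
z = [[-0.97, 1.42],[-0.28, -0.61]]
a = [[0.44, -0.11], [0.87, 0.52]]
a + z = [[-0.53, 1.31], [0.59, -0.09]]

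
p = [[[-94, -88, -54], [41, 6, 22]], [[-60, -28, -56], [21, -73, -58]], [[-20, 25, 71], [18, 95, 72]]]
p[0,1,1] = 6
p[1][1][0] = 21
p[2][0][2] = 71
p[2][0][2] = 71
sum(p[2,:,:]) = 261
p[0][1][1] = 6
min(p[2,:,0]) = -20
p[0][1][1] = 6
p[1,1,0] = 21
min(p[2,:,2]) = 71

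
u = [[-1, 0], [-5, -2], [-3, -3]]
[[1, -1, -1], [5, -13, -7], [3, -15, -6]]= u @[[-1, 1, 1], [0, 4, 1]]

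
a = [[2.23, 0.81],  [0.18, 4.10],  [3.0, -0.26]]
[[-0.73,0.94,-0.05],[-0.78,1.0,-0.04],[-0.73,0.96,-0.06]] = a @ [[-0.26, 0.34, -0.02], [-0.18, 0.23, -0.01]]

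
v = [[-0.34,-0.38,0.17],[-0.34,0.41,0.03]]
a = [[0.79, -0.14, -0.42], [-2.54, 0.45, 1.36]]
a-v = [[1.13, 0.24, -0.59], [-2.2, 0.04, 1.33]]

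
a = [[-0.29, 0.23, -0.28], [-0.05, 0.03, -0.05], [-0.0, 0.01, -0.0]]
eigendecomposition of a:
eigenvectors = [[-0.98,-0.79,-0.74],  [-0.18,-0.46,-0.12],  [0.01,0.40,0.66]]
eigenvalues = [-0.25, -0.01, -0.0]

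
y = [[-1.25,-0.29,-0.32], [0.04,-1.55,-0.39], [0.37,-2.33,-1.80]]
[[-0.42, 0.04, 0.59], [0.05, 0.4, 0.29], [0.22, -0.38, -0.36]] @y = [[0.74, -1.31, -0.94],[0.06, -1.31, -0.69],[-0.42, 1.36, 0.73]]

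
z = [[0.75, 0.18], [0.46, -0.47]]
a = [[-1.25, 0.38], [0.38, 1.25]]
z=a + [[2.00, -0.20],[0.08, -1.72]]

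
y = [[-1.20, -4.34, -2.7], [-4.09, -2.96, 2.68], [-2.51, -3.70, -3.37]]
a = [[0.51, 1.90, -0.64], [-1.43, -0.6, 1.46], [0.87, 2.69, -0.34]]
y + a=[[-0.69, -2.44, -3.34],  [-5.52, -3.56, 4.14],  [-1.64, -1.01, -3.71]]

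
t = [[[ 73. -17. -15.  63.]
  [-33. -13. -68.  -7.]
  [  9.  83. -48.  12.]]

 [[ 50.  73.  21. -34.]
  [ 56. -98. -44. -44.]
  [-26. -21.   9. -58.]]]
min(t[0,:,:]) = -68.0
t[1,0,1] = 73.0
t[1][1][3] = -44.0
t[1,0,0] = 50.0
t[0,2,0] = 9.0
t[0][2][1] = 83.0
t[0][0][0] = 73.0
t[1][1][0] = 56.0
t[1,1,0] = 56.0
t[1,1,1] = -98.0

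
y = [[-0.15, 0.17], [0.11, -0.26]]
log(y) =[[(-2.29+3.14j), (-1.04-0j)], [(-0.68-0j), (-1.61+3.14j)]]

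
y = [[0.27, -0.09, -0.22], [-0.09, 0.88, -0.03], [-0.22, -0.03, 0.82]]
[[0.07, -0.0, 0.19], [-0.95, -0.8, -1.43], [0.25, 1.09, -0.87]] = y @ [[0.16, 1.03, -1.03], [-1.05, -0.75, -1.78], [0.31, 1.58, -1.4]]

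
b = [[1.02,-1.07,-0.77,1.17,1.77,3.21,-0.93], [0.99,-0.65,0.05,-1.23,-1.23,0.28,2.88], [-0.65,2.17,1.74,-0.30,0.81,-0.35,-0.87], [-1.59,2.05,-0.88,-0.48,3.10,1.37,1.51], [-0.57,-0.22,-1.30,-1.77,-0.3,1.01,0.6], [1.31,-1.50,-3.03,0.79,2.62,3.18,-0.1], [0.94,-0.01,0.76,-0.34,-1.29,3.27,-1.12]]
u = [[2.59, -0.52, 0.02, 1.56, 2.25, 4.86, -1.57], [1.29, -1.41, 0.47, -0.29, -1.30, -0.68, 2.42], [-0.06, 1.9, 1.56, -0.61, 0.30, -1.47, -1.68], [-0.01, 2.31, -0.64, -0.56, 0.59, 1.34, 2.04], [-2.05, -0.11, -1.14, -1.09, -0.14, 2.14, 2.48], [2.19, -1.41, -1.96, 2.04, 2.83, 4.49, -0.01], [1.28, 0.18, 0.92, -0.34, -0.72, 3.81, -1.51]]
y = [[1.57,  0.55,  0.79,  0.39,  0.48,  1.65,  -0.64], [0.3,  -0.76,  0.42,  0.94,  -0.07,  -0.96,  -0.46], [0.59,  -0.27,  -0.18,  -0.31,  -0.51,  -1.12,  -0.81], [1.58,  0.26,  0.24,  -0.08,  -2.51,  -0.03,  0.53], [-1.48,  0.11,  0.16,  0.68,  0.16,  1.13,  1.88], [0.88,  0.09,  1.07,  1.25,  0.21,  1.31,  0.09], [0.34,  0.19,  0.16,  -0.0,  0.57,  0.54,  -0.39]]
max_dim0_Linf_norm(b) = 3.27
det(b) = 359.85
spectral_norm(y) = 3.53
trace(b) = 3.39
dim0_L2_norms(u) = [4.36, 3.64, 3.01, 2.94, 3.97, 8.2, 4.87]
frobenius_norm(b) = 10.73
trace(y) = 1.63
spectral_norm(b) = 7.37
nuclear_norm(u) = 25.97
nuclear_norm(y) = 11.61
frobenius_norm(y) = 5.95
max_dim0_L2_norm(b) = 5.85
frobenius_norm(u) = 12.52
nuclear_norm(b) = 23.37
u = b + y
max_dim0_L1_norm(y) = 6.74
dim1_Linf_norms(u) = [4.86, 2.42, 1.9, 2.31, 2.48, 4.49, 3.81]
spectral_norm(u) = 9.63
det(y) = 0.00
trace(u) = 5.02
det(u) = 308.23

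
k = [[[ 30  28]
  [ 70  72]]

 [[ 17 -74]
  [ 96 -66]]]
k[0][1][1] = 72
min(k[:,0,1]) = -74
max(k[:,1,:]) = 96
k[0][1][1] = 72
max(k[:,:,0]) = 96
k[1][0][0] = 17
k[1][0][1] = -74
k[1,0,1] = -74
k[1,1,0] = 96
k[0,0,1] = 28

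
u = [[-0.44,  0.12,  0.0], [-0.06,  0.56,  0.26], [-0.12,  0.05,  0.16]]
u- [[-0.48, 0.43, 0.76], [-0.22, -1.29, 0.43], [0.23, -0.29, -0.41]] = [[0.04, -0.31, -0.76],[0.16, 1.85, -0.17],[-0.35, 0.34, 0.57]]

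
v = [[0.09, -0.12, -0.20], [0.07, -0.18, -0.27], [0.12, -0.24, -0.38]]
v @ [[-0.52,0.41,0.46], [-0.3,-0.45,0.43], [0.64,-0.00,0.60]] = [[-0.14, 0.09, -0.13], [-0.16, 0.11, -0.21], [-0.23, 0.16, -0.28]]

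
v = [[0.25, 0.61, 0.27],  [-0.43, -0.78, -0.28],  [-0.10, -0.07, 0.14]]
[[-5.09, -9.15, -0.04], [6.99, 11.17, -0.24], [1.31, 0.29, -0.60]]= v @ [[-2.34, 2.88, 0.81], [-8.84, -14.75, 1.01], [3.27, -3.23, -3.19]]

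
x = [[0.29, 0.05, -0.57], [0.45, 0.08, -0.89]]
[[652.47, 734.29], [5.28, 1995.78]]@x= [[519.65,91.37,-1025.43], [899.63,159.93,-1779.25]]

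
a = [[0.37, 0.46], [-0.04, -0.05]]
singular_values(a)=[0.59, 0.0]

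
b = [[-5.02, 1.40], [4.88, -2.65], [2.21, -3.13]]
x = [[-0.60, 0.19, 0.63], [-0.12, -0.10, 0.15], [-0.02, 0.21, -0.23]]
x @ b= [[5.33,-3.32], [0.45,-0.37], [0.62,0.14]]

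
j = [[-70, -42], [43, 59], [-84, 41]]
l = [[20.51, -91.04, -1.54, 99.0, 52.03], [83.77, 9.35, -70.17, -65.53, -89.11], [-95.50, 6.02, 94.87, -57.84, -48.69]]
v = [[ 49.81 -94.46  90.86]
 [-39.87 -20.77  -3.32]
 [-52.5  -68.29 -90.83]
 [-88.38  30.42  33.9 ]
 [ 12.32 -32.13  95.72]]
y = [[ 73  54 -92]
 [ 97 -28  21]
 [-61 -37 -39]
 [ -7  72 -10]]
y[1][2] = 21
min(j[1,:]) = 43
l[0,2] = -1.54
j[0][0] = -70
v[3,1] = 30.42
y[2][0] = -61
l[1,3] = -65.53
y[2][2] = -39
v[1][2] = -3.32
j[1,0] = 43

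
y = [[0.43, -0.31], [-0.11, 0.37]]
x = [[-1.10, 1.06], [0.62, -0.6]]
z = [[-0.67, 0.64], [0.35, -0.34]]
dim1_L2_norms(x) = [1.53, 0.86]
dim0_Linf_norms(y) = [0.43, 0.37]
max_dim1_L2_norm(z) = 0.93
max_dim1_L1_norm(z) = 1.31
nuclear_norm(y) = 0.82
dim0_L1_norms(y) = [0.54, 0.68]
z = y @ x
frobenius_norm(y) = 0.66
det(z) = 0.00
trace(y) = 0.80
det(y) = 0.12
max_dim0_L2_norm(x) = 1.26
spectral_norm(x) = 1.75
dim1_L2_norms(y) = [0.53, 0.39]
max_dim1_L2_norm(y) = 0.53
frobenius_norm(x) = 1.75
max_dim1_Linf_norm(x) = 1.1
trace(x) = -1.70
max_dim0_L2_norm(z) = 0.76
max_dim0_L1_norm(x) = 1.72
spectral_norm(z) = 1.05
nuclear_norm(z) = 1.05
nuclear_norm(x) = 1.76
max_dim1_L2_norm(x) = 1.53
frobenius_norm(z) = 1.05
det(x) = 0.00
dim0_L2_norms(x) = [1.26, 1.22]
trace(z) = -1.01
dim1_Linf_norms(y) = [0.43, 0.37]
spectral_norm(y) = 0.62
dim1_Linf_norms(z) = [0.67, 0.35]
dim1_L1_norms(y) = [0.74, 0.48]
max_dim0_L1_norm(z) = 1.02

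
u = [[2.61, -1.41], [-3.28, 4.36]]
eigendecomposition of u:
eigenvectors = [[-0.70, 0.40],[-0.72, -0.91]]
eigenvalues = [1.16, 5.81]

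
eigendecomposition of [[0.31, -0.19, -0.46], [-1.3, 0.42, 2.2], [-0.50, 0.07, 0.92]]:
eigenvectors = [[-0.26,0.83,0.74], [0.91,0.36,-0.46], [0.31,0.42,0.50]]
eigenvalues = [1.54, -0.01, 0.12]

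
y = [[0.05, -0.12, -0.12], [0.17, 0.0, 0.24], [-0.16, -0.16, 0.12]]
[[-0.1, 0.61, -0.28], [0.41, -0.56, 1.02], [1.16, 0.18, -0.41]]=y @ [[-1.91, -0.07, 2.88], [-3.06, -2.8, 1.33], [3.08, -2.29, 2.20]]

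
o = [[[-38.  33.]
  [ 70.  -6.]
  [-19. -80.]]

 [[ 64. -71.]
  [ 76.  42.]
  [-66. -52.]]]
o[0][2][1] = -80.0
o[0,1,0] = 70.0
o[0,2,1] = -80.0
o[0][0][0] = -38.0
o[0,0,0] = -38.0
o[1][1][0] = 76.0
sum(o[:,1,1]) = 36.0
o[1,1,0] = 76.0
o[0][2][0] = -19.0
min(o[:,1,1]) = -6.0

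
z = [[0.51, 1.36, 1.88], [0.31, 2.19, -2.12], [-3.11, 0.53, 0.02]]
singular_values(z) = [3.2, 3.07, 2.31]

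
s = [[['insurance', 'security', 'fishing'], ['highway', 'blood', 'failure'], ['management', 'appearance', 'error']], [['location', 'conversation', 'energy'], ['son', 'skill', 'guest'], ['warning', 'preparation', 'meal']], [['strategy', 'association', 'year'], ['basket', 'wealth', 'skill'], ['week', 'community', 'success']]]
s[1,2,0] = 'warning'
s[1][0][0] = 'location'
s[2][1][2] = 'skill'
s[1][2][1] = 'preparation'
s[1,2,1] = 'preparation'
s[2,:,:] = [['strategy', 'association', 'year'], ['basket', 'wealth', 'skill'], ['week', 'community', 'success']]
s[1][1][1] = 'skill'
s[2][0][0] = 'strategy'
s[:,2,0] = ['management', 'warning', 'week']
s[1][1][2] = 'guest'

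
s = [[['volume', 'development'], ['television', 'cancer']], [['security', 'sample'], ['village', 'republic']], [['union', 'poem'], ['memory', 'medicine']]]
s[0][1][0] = 'television'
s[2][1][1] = 'medicine'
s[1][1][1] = 'republic'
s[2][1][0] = 'memory'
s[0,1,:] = ['television', 'cancer']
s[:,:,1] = [['development', 'cancer'], ['sample', 'republic'], ['poem', 'medicine']]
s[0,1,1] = 'cancer'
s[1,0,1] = 'sample'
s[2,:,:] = [['union', 'poem'], ['memory', 'medicine']]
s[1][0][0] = 'security'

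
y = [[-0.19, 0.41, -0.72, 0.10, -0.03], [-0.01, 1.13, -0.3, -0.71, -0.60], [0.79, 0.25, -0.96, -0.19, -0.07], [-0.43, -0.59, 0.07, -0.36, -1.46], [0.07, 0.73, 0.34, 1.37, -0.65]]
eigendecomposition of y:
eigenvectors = [[-0.11+0.04j, -0.11-0.04j, (0.29+0.59j), (0.29-0.59j), (0.13+0j)], [0.00-0.26j, 0.00+0.26j, (0.03-0.05j), (0.03+0.05j), 0.89+0.00j], [0.05+0.04j, 0.05-0.04j, (0.71+0j), (0.71-0j), (0.17+0j)], [-0.02-0.66j, -0.02+0.66j, (-0.17-0.07j), (-0.17+0.07j), (-0.4+0j)], [-0.69+0.00j, (-0.69-0j), (-0.12-0.09j), -0.12+0.09j, (0.08+0j)]]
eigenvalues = [(-0.62+1.58j), (-0.62-1.58j), (-0.56+0.67j), (-0.56-0.67j), (1.34+0j)]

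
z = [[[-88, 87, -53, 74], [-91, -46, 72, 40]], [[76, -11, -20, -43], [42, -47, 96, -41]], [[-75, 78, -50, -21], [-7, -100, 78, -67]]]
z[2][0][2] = -50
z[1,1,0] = 42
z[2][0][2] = -50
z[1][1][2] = 96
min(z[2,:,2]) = -50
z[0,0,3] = 74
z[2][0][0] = -75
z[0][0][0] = -88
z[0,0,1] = 87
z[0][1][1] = -46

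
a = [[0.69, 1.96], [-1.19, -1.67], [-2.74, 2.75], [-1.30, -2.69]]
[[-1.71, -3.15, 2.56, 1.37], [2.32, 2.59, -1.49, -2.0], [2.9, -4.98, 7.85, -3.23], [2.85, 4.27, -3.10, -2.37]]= a @ [[-1.43, 0.15, -1.15, 1.39], [-0.37, -1.66, 1.71, 0.21]]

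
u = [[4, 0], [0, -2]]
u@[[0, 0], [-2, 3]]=[[0, 0], [4, -6]]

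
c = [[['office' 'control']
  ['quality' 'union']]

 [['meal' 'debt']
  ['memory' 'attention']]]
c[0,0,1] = 'control'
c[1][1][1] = 'attention'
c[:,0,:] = [['office', 'control'], ['meal', 'debt']]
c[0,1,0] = 'quality'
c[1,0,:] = ['meal', 'debt']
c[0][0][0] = 'office'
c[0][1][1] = 'union'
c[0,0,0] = 'office'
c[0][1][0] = 'quality'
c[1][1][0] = 'memory'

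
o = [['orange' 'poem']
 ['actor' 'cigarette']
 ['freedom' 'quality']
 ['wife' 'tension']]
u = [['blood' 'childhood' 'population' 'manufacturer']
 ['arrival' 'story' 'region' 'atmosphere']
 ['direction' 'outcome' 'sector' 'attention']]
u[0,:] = ['blood', 'childhood', 'population', 'manufacturer']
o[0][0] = 'orange'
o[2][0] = 'freedom'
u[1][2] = 'region'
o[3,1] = 'tension'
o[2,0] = 'freedom'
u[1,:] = ['arrival', 'story', 'region', 'atmosphere']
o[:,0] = ['orange', 'actor', 'freedom', 'wife']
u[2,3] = 'attention'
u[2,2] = 'sector'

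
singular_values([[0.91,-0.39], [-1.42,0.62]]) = [1.84, 0.01]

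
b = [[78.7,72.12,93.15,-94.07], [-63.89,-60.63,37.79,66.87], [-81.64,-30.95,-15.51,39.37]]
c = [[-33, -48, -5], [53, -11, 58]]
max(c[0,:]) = -5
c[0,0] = -33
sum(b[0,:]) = 149.9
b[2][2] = -15.51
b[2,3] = 39.37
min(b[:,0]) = -81.64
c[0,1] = -48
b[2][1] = -30.95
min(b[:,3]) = -94.07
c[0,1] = -48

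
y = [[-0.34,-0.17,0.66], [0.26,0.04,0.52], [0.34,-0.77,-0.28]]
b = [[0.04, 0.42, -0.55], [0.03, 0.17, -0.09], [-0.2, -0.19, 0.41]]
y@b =[[-0.15, -0.3, 0.47], [-0.09, 0.02, 0.07], [0.05, 0.07, -0.23]]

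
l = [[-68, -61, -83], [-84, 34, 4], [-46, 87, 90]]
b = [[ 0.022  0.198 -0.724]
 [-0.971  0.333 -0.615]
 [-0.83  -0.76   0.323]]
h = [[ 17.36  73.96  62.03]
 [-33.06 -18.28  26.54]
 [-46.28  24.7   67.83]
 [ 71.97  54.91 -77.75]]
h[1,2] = 26.54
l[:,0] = [-68, -84, -46]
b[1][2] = -0.615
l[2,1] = 87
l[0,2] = -83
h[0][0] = 17.36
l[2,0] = -46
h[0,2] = 62.03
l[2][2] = 90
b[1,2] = -0.615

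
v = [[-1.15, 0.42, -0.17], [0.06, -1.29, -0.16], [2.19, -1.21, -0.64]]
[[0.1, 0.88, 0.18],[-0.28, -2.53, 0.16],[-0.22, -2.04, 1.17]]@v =[[0.33, -1.31, -0.27],[0.52, 2.95, 0.35],[2.69, 1.12, -0.38]]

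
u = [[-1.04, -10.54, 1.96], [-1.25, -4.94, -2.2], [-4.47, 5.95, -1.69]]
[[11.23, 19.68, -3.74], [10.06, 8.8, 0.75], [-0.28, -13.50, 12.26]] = u@[[-1.05, 0.47, -1.97], [-1.20, -1.91, 0.49], [-1.28, 0.02, -0.32]]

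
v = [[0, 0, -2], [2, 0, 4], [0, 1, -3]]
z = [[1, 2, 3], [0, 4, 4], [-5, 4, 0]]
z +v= [[1, 2, 1], [2, 4, 8], [-5, 5, -3]]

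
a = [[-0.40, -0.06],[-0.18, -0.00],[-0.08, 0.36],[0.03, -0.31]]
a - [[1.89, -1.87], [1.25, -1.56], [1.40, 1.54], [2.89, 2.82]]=[[-2.29,1.81], [-1.43,1.56], [-1.48,-1.18], [-2.86,-3.13]]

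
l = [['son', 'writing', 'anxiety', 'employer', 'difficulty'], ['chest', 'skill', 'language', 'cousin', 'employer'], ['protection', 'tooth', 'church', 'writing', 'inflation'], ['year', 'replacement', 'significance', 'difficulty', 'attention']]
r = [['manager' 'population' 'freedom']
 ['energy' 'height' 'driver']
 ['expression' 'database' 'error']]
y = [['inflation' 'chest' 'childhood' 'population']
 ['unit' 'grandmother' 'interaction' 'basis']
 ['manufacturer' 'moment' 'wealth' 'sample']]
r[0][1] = 'population'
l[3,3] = 'difficulty'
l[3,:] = ['year', 'replacement', 'significance', 'difficulty', 'attention']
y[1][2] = 'interaction'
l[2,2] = 'church'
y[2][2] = 'wealth'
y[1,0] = 'unit'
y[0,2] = 'childhood'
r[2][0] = 'expression'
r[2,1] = 'database'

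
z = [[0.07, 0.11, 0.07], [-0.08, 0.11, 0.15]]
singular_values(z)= [0.23, 0.11]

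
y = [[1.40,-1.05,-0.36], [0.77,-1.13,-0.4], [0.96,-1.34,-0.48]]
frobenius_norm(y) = 2.86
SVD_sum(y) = [[1.14,-1.26,-0.44], [0.92,-1.01,-0.36], [1.11,-1.22,-0.43]] + [[0.26, 0.21, 0.08], [-0.15, -0.12, -0.05], [-0.15, -0.12, -0.05]] + [[-0.0,-0.0,0.00], [-0.0,-0.00,0.0], [0.0,0.00,-0.00]]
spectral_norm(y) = 2.82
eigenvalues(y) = [0.95, -1.15, -0.0]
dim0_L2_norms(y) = [1.86, 2.04, 0.72]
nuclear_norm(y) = 3.27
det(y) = 0.00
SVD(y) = [[-0.62, 0.78, -0.04], [-0.5, -0.44, -0.75], [-0.6, -0.44, 0.66]] @ diag([2.824213644319975, 0.4396601829509948, 0.004026756062353861]) @ [[-0.65, 0.72, 0.25],  [0.76, 0.60, 0.24],  [0.02, 0.35, -0.94]]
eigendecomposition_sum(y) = [[1.15, -0.48, -0.16],[0.34, -0.14, -0.05],[0.46, -0.19, -0.06]] + [[0.25, -0.57, -0.2], [0.43, -0.99, -0.36], [0.5, -1.15, -0.42]] + [[-0.0,-0.00,0.0], [-0.0,-0.0,0.0], [0.00,0.0,-0.0]]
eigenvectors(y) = [[0.90, -0.35, -0.02], [0.26, -0.61, -0.35], [0.36, -0.71, 0.94]]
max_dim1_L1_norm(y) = 2.81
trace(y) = -0.21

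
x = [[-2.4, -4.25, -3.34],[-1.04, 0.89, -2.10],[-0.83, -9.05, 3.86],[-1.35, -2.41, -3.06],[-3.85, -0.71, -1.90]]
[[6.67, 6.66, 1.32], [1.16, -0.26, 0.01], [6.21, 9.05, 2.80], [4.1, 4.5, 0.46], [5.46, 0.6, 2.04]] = x@ [[-1.15, 0.39, -0.62], [-0.7, -1.3, -0.15], [-0.28, -0.62, 0.24]]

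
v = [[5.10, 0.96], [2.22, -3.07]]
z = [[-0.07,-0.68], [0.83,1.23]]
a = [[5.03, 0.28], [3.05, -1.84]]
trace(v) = 2.03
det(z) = 0.48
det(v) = -17.79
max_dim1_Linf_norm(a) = 5.03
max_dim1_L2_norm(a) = 5.04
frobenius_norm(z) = 1.63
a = z + v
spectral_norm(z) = 1.61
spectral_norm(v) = 5.58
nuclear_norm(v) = 8.77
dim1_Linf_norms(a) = [5.03, 3.05]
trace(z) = 1.16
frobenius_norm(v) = 6.43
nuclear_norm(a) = 7.63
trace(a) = 3.19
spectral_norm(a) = 5.93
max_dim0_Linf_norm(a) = 5.03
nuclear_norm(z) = 1.90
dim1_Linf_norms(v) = [5.1, 3.07]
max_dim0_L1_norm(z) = 1.91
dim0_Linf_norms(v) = [5.1, 3.07]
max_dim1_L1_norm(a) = 5.31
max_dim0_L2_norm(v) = 5.56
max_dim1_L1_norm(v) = 6.06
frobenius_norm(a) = 6.17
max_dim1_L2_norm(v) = 5.19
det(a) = -10.11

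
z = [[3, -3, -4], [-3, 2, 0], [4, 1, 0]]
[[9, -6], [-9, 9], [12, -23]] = z @ [[3, -5], [0, -3], [0, 0]]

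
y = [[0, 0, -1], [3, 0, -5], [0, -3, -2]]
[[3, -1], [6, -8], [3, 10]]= y@[[-3, -1], [1, -4], [-3, 1]]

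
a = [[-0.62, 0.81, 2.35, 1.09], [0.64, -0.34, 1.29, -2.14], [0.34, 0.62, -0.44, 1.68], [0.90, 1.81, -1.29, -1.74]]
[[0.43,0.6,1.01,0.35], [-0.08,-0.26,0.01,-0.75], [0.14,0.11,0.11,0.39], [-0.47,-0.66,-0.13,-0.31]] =a @[[0.01, -0.20, -0.15, -0.25], [-0.04, -0.02, 0.26, 0.12], [0.14, 0.14, 0.27, -0.06], [0.13, 0.15, 0.07, 0.22]]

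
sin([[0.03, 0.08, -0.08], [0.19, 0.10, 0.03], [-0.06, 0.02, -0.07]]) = [[0.03, 0.08, -0.08], [0.19, 0.1, 0.03], [-0.06, 0.02, -0.07]]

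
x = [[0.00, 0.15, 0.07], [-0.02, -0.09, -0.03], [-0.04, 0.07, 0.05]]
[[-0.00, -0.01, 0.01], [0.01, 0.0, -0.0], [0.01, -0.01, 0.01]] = x @ [[-0.12,0.02,-0.04], [-0.11,0.01,-0.02], [0.2,-0.13,0.17]]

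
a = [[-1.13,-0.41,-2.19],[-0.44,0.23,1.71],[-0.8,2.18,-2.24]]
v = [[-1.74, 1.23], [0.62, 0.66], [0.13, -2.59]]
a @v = [[1.43, 4.01], [1.13, -4.82], [2.45, 6.26]]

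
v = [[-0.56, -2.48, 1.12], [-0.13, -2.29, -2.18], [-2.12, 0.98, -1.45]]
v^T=[[-0.56, -0.13, -2.12], [-2.48, -2.29, 0.98], [1.12, -2.18, -1.45]]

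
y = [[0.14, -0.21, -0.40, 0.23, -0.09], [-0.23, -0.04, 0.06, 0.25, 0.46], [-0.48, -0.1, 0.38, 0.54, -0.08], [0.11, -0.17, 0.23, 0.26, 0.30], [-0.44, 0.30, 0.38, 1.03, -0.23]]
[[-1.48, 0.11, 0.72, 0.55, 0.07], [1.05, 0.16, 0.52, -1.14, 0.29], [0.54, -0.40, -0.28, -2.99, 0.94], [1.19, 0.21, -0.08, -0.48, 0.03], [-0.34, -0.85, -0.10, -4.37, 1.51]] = y @ [[-0.05, 0.34, -0.40, 2.54, -0.87], [-0.34, -0.54, 0.12, -0.75, 0.23], [2.89, -0.2, -1.86, -1.48, 0.02], [-0.81, -0.30, 0.58, -2.35, 0.95], [2.29, 0.67, 0.87, 0.20, -0.30]]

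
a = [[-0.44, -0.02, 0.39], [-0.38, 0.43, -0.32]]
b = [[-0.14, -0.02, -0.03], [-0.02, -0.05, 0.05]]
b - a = [[0.30,0.0,-0.42], [0.36,-0.48,0.37]]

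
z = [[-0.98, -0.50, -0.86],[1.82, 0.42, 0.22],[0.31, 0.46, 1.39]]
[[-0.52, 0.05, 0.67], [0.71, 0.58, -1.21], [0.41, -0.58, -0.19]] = z @ [[0.44,0.36,-0.56], [-0.38,0.10,-0.54], [0.32,-0.53,0.17]]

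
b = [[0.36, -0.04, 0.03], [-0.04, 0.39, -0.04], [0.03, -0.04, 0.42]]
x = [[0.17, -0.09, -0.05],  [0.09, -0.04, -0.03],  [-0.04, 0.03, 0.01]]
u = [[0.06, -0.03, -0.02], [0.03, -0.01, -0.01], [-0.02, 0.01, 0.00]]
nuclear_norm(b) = 1.17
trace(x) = 0.14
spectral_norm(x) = 0.23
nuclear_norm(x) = 0.24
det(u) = -0.00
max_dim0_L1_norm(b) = 0.49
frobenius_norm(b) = 0.68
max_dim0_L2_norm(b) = 0.42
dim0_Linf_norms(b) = [0.36, 0.39, 0.42]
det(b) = 0.06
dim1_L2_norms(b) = [0.36, 0.39, 0.42]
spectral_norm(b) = 0.47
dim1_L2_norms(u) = [0.07, 0.03, 0.02]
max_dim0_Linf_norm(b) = 0.42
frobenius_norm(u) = 0.08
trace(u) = 0.05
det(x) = 0.00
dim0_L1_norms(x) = [0.3, 0.16, 0.09]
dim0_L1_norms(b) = [0.43, 0.47, 0.49]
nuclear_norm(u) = 0.09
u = b @ x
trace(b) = 1.17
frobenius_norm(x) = 0.23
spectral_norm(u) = 0.08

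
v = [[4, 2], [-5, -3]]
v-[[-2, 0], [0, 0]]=[[6, 2], [-5, -3]]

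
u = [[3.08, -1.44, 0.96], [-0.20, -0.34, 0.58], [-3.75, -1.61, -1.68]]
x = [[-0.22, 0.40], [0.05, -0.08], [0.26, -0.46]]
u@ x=[[-0.50,  0.91],[0.18,  -0.32],[0.31,  -0.60]]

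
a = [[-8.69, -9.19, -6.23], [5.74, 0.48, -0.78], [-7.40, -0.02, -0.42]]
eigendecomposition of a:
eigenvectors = [[(-0.71+0j), (-0.06-0.31j), (-0.06+0.31j)], [0.37+0.00j, -0.53+0.32j, -0.53-0.32j], [(-0.6+0j), 0.71+0.00j, (0.71-0j)]]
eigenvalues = [(-9.12+0j), (0.25+3.21j), (0.25-3.21j)]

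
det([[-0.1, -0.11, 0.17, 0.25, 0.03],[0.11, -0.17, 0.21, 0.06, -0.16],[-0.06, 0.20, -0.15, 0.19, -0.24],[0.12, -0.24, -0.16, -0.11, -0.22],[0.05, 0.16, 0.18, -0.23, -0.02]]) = -0.001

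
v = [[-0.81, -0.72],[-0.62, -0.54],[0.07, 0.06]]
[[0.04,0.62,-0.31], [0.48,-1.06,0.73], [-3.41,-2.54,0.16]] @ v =[[-0.44,-0.38], [0.32,0.27], [4.35,3.84]]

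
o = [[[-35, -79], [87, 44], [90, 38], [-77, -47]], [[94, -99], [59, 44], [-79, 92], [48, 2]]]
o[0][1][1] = 44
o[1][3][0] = 48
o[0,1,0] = 87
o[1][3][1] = 2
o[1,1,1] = 44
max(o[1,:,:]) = 94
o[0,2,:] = [90, 38]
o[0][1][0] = 87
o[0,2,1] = 38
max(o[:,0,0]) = 94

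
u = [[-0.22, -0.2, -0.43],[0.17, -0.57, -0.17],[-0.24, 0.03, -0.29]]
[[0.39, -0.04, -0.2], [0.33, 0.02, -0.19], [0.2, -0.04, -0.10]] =u@ [[-0.24, -0.33, 0.23], [-0.49, -0.24, 0.34], [-0.55, 0.38, 0.2]]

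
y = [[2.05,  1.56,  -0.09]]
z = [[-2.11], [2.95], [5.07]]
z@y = [[-4.33, -3.29, 0.19], [6.05, 4.6, -0.27], [10.39, 7.91, -0.46]]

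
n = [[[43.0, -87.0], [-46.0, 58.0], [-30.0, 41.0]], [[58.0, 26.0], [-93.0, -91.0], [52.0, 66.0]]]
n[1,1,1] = -91.0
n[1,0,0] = 58.0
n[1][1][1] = -91.0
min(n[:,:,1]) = -91.0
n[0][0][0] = 43.0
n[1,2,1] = 66.0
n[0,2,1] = 41.0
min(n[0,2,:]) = -30.0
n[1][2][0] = 52.0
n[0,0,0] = 43.0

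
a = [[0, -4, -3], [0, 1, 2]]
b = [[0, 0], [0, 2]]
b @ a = [[0, 0, 0], [0, 2, 4]]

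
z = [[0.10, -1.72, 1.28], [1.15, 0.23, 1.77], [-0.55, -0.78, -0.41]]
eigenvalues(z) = [(-0.04+1.99j), (-0.04-1.99j), 0j]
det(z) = 0.01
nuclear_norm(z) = 4.47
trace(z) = -0.08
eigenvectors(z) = [[(-0.7+0j), -0.70-0.00j, -0.81+0.00j], [(-0.19+0.59j), -0.19-0.59j, 0.32+0.00j], [(-0.18-0.3j), (-0.18+0.3j), (0.49+0j)]]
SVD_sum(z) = [[0.65, -0.63, 1.5], [0.70, -0.67, 1.59], [-0.1, 0.1, -0.24]] + [[-0.55, -1.09, -0.22], [0.45, 0.90, 0.18], [-0.45, -0.88, -0.17]] + [[0.00, -0.00, -0.0], [-0.0, 0.0, 0.00], [-0.0, 0.00, 0.00]]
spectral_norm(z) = 2.57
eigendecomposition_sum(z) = [[(0.05+0.67j), (-0.86+0.41j), (0.64+0.85j)], [(0.58+0.14j), 0.11+0.83j, 0.88-0.31j], [(-0.27+0.19j), -0.39-0.27j, (-0.21+0.49j)]] + [[0.05-0.67j, -0.86-0.41j, 0.64-0.85j], [(0.58-0.14j), (0.11-0.83j), (0.88+0.31j)], [(-0.27-0.19j), -0.39+0.27j, -0.21-0.49j]] + [[0.00-0.00j,(-0-0j),-0.00-0.00j], [(-0+0j),0j,0.00+0.00j], [-0.00+0.00j,0.00+0.00j,0.00+0.00j]]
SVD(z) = [[-0.68,0.66,-0.32], [-0.72,-0.54,0.43], [0.11,0.53,0.84]] @ diag([2.569163929242029, 1.8956516746791754, 0.0011970662870269383]) @ [[-0.37, 0.36, -0.86], [-0.44, -0.88, -0.17], [-0.81, 0.32, 0.49]]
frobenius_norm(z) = 3.19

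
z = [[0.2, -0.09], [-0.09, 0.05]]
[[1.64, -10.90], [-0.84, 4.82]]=z @ [[3.64,  -58.43], [-10.18,  -8.75]]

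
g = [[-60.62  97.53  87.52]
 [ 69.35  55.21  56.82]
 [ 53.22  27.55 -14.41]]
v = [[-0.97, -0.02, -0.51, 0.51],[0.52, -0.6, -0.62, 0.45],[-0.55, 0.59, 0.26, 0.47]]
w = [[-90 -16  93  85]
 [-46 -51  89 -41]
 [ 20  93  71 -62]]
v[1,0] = 0.518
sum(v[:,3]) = 1.435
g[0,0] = -60.62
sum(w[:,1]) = 26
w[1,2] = 89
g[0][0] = -60.62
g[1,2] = 56.82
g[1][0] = 69.35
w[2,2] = 71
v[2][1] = 0.588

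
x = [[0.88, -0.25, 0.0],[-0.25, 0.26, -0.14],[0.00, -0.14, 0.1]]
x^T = [[0.88, -0.25, 0.00], [-0.25, 0.26, -0.14], [0.0, -0.14, 0.10]]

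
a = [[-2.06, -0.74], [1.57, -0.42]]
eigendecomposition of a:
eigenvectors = [[(0.43-0.37j),(0.43+0.37j)], [-0.82+0.00j,(-0.82-0j)]]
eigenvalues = [(-1.24+0.7j), (-1.24-0.7j)]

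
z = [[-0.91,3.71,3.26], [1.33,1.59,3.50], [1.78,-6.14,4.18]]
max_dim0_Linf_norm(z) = 6.14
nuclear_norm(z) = 15.16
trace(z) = 4.86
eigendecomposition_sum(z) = [[(-2.07-0j), 1.99+0.00j, (-0.03-0j)], [0.10+0.00j, -0.10-0.00j, 0.00+0.00j], [(0.68+0j), (-0.65-0j), 0.01+0.00j]] + [[0.58-0.39j, (0.86+2.48j), 1.65-1.55j], [0.61-0.39j, 0.84+2.60j, (1.75-1.58j)], [0.55+0.61j, (-2.74+1.42j), 2.08+1.66j]] + [[0.58+0.39j, (0.86-2.48j), (1.65+1.55j)], [(0.61+0.39j), 0.84-2.60j, (1.75+1.58j)], [(0.55-0.61j), -2.74-1.42j, (2.08-1.66j)]]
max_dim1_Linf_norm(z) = 6.14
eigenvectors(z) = [[-0.95+0.00j, (0.08-0.53j), (0.08+0.53j)], [(0.05+0j), (0.09-0.55j), 0.09+0.55j], [(0.31+0j), 0.63+0.00j, (0.63-0j)]]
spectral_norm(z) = 7.85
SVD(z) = [[-0.26, 0.75, -0.61], [0.06, 0.65, 0.76], [0.96, 0.16, -0.21]] @ diag([7.8539403159560015, 6.074136727880219, 1.2359953577653666]) @ [[0.26, -0.86, 0.43], [0.08, 0.47, 0.88], [0.96, 0.2, -0.19]]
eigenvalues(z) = [(-2.16+0j), (3.51+3.87j), (3.51-3.87j)]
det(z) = -58.96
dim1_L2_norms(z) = [5.02, 4.07, 7.64]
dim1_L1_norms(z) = [7.88, 6.42, 12.1]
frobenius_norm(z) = 10.01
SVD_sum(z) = [[-0.52, 1.74, -0.88], [0.13, -0.43, 0.21], [1.96, -6.53, 3.29]] + [[0.34, 2.12, 4.00],[0.30, 1.83, 3.46],[0.07, 0.44, 0.84]] + [[-0.73,-0.15,0.14], [0.90,0.18,-0.17], [-0.25,-0.05,0.05]]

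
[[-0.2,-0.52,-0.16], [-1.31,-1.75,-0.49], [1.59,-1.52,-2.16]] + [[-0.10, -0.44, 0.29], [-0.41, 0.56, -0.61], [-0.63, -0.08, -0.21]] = [[-0.3,-0.96,0.13], [-1.72,-1.19,-1.1], [0.96,-1.60,-2.37]]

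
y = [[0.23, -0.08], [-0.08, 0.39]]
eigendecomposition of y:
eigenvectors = [[-0.92, 0.38], [-0.38, -0.92]]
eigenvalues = [0.2, 0.42]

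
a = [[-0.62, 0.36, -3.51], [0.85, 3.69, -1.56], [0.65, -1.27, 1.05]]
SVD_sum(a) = [[0.04, 1.92, -1.97], [0.06, 2.59, -2.65], [-0.03, -1.14, 1.17]] + [[-0.82,-1.52,-1.5], [0.62,1.15,1.14], [0.03,0.05,0.05]] + [[0.15,  -0.04,  -0.04], [0.17,  -0.05,  -0.04], [0.65,  -0.18,  -0.17]]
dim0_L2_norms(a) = [1.24, 3.92, 3.98]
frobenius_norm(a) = 5.72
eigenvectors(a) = [[(-0.87+0j),(-0.87-0j),-0.27+0.00j], [(0.16+0.22j),(0.16-0.22j),-0.92+0.00j], [(0.13+0.4j),0.13-0.40j,(0.29+0j)]]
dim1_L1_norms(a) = [4.49, 6.1, 2.97]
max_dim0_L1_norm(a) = 6.12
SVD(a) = [[0.56,  -0.80,  0.22], [0.76,  0.60,  0.25], [-0.33,  0.03,  0.94]] @ diag([4.895947286728585, 2.869010950048206, 0.7366656867796211]) @ [[0.02, 0.7, -0.72], [0.36, 0.66, 0.66], [0.93, -0.27, -0.24]]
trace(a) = 4.12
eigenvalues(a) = [(-0.16+1.52j), (-0.16-1.52j), (4.44+0j)]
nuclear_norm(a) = 8.50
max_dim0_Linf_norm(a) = 3.69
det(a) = 10.35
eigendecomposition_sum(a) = [[-0.36+0.71j, (-0.36-0.22j), (-1.45-0.05j)], [0.25-0.04j, 0.01+0.13j, 0.25+0.38j], [0.38+0.06j, (-0.05+0.2j), (0.2+0.67j)]] + [[-0.36-0.71j,(-0.36+0.22j),-1.45+0.05j], [(0.25+0.04j),(0.01-0.13j),(0.25-0.38j)], [(0.38-0.06j),(-0.05-0.2j),(0.2-0.67j)]] + [[(0.1-0j),1.08+0.00j,-0.60-0.00j], [0.35-0.00j,(3.68+0j),(-2.06-0j)], [(-0.11+0j),-1.17-0.00j,(0.66+0j)]]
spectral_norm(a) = 4.90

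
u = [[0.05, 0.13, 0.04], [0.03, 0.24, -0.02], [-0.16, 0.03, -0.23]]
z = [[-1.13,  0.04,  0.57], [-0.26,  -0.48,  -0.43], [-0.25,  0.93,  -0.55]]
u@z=[[-0.10, -0.02, -0.05], [-0.09, -0.13, -0.08], [0.23, -0.23, 0.02]]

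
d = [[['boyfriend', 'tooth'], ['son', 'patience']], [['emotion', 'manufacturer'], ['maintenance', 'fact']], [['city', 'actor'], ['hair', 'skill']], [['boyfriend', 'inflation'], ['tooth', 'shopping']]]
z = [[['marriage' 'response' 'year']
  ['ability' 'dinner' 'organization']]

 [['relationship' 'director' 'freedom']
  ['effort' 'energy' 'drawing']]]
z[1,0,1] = 'director'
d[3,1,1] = 'shopping'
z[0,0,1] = 'response'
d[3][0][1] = 'inflation'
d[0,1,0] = 'son'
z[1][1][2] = 'drawing'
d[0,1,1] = 'patience'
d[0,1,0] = 'son'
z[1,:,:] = [['relationship', 'director', 'freedom'], ['effort', 'energy', 'drawing']]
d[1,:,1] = ['manufacturer', 'fact']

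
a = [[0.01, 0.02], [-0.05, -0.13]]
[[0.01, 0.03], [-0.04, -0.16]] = a @ [[1.61, 2.32], [-0.35, 0.32]]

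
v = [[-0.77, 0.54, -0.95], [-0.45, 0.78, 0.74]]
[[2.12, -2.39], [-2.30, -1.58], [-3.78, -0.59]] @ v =[[-0.56, -0.72, -3.78], [2.48, -2.47, 1.02], [3.18, -2.50, 3.15]]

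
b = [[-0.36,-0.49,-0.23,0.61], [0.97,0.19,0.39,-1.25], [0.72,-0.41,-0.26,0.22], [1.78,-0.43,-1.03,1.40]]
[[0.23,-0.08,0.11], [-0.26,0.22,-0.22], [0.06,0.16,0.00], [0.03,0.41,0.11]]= b@[[-0.06,0.24,0.01],[-0.31,0.01,-0.03],[0.27,0.05,0.29],[0.20,0.03,0.27]]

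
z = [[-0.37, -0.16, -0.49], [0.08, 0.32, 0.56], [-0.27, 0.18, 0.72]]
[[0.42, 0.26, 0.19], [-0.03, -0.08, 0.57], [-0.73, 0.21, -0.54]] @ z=[[-0.19, 0.05, 0.08], [-0.15, 0.08, 0.38], [0.43, 0.09, 0.09]]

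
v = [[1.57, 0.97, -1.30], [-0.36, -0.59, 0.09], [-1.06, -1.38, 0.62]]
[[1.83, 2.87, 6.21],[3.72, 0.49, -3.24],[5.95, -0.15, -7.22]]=v@ [[0.55, 0.06, 5.2], [-7.63, -1.35, 2.88], [-6.44, -3.14, 3.65]]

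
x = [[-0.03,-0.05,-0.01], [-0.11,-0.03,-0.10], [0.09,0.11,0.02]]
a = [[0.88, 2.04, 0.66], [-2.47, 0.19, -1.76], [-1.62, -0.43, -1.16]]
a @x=[[-0.19, -0.03, -0.20], [-0.11, -0.08, -0.03], [-0.01, -0.03, 0.04]]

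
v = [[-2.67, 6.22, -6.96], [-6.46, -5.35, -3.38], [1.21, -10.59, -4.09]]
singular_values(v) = [13.55, 9.87, 5.04]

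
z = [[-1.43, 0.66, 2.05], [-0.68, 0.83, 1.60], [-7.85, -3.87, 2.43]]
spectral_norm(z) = 9.24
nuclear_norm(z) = 11.98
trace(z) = 1.83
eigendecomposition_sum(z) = [[(-0.71+1.5j),(0.33+1.02j),(1.02-0.14j)], [-0.34+1.31j,0.42+0.77j,(0.8-0.27j)], [-3.92-0.23j,(-1.94+1.62j),1.21+2.12j]] + [[(-0.71-1.5j), 0.33-1.02j, 1.02+0.14j], [-0.34-1.31j, (0.42-0.77j), (0.8+0.27j)], [(-3.92+0.23j), -1.94-1.62j, (1.21-2.12j)]] + [[-0.00+0.00j,-0j,-0j], [0.01-0.00j,-0.01+0.00j,-0.00+0.00j], [(-0+0j),0.00-0.00j,0.00-0.00j]]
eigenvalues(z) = [(0.92+4.39j), (0.92-4.39j), (-0.01+0j)]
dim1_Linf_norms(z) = [2.05, 1.6, 7.85]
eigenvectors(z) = [[(-0.14+0.34j), (-0.14-0.34j), (0.5+0j)],[(-0.06+0.3j), -0.06-0.30j, (-0.66+0j)],[-0.88+0.00j, -0.88-0.00j, (0.56+0j)]]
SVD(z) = [[-0.18,-0.74,-0.65], [-0.08,-0.65,0.76], [-0.98,0.19,0.05]] @ diag([9.24371863310047, 2.7298738782655927, 0.0073784032401586815]) @ [[0.87,0.39,-0.31], [0.01,-0.64,-0.77], [0.5,-0.66,0.56]]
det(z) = -0.19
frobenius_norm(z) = 9.64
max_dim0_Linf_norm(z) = 7.85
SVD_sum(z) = [[-1.4, -0.63, 0.5],[-0.66, -0.3, 0.24],[-7.86, -3.54, 2.82]] + [[-0.03, 1.29, 1.55], [-0.02, 1.13, 1.36], [0.01, -0.33, -0.39]] + [[-0.0, 0.0, -0.00], [0.00, -0.0, 0.0], [0.00, -0.00, 0.0]]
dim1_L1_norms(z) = [4.14, 3.11, 14.15]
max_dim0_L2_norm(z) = 8.01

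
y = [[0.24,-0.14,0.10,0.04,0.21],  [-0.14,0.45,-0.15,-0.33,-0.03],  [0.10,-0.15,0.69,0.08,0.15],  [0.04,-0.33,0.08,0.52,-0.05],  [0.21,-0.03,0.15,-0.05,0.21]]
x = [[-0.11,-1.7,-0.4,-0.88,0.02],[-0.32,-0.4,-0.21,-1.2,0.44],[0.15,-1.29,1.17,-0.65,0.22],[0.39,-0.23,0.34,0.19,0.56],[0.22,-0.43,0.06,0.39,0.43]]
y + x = [[0.13, -1.84, -0.30, -0.84, 0.23], [-0.46, 0.05, -0.36, -1.53, 0.41], [0.25, -1.44, 1.86, -0.57, 0.37], [0.43, -0.56, 0.42, 0.71, 0.51], [0.43, -0.46, 0.21, 0.34, 0.64]]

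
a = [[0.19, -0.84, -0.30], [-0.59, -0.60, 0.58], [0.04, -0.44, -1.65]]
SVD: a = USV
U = [[0.29, 0.59, -0.75], [-0.25, 0.8, 0.54], [0.92, 0.03, 0.39]]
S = [1.84, 1.08, 0.48]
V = [[0.13, -0.27, -0.95], [-0.33, -0.92, 0.21], [-0.93, 0.29, -0.21]]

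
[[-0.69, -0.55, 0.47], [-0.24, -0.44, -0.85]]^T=[[-0.69, -0.24],[-0.55, -0.44],[0.47, -0.85]]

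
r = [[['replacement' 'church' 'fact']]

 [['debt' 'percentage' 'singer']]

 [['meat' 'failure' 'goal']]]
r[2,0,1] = 'failure'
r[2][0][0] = 'meat'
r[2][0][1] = 'failure'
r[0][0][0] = 'replacement'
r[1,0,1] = 'percentage'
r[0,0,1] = 'church'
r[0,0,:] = ['replacement', 'church', 'fact']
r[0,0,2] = 'fact'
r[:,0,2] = ['fact', 'singer', 'goal']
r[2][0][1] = 'failure'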